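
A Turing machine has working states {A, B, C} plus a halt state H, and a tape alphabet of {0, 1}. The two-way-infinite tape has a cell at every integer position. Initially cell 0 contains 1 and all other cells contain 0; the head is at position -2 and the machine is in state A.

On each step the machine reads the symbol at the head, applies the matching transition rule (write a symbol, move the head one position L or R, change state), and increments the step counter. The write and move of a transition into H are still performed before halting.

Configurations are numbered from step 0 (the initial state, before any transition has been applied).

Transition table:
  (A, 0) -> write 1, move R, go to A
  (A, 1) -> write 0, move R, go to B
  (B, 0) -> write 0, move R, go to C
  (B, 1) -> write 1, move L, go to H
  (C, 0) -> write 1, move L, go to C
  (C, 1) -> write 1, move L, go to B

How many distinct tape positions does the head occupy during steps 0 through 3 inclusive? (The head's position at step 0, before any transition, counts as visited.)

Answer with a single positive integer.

Step 1: in state A at pos -2, read 0 -> (A,0)->write 1,move R,goto A. Now: state=A, head=-1, tape[-3..1]=01010 (head:   ^)
Step 2: in state A at pos -1, read 0 -> (A,0)->write 1,move R,goto A. Now: state=A, head=0, tape[-3..1]=01110 (head:    ^)
Step 3: in state A at pos 0, read 1 -> (A,1)->write 0,move R,goto B. Now: state=B, head=1, tape[-3..2]=011000 (head:     ^)
Head positions at steps 0..3: starting at -2, distinct positions visited = {-2, -1, 0, 1} -> 4 position(s)

Answer: 4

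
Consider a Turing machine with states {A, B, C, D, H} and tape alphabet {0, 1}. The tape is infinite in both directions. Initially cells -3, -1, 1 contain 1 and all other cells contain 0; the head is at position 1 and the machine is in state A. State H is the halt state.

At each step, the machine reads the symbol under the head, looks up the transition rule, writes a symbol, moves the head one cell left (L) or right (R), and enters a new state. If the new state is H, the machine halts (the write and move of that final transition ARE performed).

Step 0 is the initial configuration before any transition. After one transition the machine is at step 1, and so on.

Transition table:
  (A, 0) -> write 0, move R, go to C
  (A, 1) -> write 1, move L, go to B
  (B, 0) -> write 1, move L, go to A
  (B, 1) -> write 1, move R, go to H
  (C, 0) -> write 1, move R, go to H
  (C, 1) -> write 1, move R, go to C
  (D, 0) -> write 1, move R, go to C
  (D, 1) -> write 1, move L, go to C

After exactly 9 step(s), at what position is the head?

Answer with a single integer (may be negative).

Step 1: in state A at pos 1, read 1 -> (A,1)->write 1,move L,goto B. Now: state=B, head=0, tape[-4..2]=0101010 (head:     ^)
Step 2: in state B at pos 0, read 0 -> (B,0)->write 1,move L,goto A. Now: state=A, head=-1, tape[-4..2]=0101110 (head:    ^)
Step 3: in state A at pos -1, read 1 -> (A,1)->write 1,move L,goto B. Now: state=B, head=-2, tape[-4..2]=0101110 (head:   ^)
Step 4: in state B at pos -2, read 0 -> (B,0)->write 1,move L,goto A. Now: state=A, head=-3, tape[-4..2]=0111110 (head:  ^)
Step 5: in state A at pos -3, read 1 -> (A,1)->write 1,move L,goto B. Now: state=B, head=-4, tape[-5..2]=00111110 (head:  ^)
Step 6: in state B at pos -4, read 0 -> (B,0)->write 1,move L,goto A. Now: state=A, head=-5, tape[-6..2]=001111110 (head:  ^)
Step 7: in state A at pos -5, read 0 -> (A,0)->write 0,move R,goto C. Now: state=C, head=-4, tape[-6..2]=001111110 (head:   ^)
Step 8: in state C at pos -4, read 1 -> (C,1)->write 1,move R,goto C. Now: state=C, head=-3, tape[-6..2]=001111110 (head:    ^)
Step 9: in state C at pos -3, read 1 -> (C,1)->write 1,move R,goto C. Now: state=C, head=-2, tape[-6..2]=001111110 (head:     ^)

Answer: -2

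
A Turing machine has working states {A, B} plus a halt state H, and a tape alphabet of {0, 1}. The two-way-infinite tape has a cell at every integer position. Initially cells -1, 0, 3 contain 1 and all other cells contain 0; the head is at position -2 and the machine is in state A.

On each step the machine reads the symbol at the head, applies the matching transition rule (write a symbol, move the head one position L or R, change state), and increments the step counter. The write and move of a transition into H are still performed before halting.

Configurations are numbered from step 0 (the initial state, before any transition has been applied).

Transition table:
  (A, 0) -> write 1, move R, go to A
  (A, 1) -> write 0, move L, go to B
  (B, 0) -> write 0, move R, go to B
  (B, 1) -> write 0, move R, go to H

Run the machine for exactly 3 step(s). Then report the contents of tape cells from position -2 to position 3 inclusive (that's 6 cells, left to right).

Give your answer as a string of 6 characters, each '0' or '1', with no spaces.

Step 1: in state A at pos -2, read 0 -> (A,0)->write 1,move R,goto A. Now: state=A, head=-1, tape[-3..4]=01110010 (head:   ^)
Step 2: in state A at pos -1, read 1 -> (A,1)->write 0,move L,goto B. Now: state=B, head=-2, tape[-3..4]=01010010 (head:  ^)
Step 3: in state B at pos -2, read 1 -> (B,1)->write 0,move R,goto H. Now: state=H, head=-1, tape[-3..4]=00010010 (head:   ^)

Answer: 001001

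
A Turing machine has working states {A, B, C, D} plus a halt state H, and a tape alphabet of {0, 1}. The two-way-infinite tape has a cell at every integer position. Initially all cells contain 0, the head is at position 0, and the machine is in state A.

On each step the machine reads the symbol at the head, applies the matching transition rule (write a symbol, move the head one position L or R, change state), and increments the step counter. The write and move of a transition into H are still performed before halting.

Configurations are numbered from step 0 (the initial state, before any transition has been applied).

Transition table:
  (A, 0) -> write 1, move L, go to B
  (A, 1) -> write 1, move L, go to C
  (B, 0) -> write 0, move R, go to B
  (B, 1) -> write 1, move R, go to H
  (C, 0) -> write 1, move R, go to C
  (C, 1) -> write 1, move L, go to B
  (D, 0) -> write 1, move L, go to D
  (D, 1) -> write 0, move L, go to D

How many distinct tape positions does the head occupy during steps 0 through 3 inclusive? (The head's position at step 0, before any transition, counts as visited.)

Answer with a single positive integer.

Answer: 3

Derivation:
Step 1: in state A at pos 0, read 0 -> (A,0)->write 1,move L,goto B. Now: state=B, head=-1, tape[-2..1]=0010 (head:  ^)
Step 2: in state B at pos -1, read 0 -> (B,0)->write 0,move R,goto B. Now: state=B, head=0, tape[-2..1]=0010 (head:   ^)
Step 3: in state B at pos 0, read 1 -> (B,1)->write 1,move R,goto H. Now: state=H, head=1, tape[-2..2]=00100 (head:    ^)
Head positions at steps 0..3: starting at 0, distinct positions visited = {-1, 0, 1} -> 3 position(s)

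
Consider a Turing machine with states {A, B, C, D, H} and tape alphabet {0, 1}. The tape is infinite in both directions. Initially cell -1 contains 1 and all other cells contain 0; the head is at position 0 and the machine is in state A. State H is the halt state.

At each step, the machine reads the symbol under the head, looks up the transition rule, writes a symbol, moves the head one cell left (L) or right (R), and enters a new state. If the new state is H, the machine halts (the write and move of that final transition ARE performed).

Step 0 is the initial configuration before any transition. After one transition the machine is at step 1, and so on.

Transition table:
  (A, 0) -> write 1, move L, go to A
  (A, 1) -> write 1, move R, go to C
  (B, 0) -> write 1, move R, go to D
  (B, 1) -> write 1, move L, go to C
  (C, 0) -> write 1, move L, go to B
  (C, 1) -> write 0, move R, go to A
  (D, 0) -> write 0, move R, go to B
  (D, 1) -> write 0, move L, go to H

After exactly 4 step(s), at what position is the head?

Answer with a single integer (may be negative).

Step 1: in state A at pos 0, read 0 -> (A,0)->write 1,move L,goto A. Now: state=A, head=-1, tape[-2..1]=0110 (head:  ^)
Step 2: in state A at pos -1, read 1 -> (A,1)->write 1,move R,goto C. Now: state=C, head=0, tape[-2..1]=0110 (head:   ^)
Step 3: in state C at pos 0, read 1 -> (C,1)->write 0,move R,goto A. Now: state=A, head=1, tape[-2..2]=01000 (head:    ^)
Step 4: in state A at pos 1, read 0 -> (A,0)->write 1,move L,goto A. Now: state=A, head=0, tape[-2..2]=01010 (head:   ^)

Answer: 0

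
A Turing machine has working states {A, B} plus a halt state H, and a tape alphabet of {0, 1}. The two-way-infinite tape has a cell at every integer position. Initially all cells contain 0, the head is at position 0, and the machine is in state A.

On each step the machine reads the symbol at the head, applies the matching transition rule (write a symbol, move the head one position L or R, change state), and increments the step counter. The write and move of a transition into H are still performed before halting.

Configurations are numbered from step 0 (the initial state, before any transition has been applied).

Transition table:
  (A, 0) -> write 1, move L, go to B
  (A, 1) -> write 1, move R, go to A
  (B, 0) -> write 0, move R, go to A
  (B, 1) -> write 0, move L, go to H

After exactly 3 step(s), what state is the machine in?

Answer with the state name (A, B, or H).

Answer: A

Derivation:
Step 1: in state A at pos 0, read 0 -> (A,0)->write 1,move L,goto B. Now: state=B, head=-1, tape[-2..1]=0010 (head:  ^)
Step 2: in state B at pos -1, read 0 -> (B,0)->write 0,move R,goto A. Now: state=A, head=0, tape[-2..1]=0010 (head:   ^)
Step 3: in state A at pos 0, read 1 -> (A,1)->write 1,move R,goto A. Now: state=A, head=1, tape[-2..2]=00100 (head:    ^)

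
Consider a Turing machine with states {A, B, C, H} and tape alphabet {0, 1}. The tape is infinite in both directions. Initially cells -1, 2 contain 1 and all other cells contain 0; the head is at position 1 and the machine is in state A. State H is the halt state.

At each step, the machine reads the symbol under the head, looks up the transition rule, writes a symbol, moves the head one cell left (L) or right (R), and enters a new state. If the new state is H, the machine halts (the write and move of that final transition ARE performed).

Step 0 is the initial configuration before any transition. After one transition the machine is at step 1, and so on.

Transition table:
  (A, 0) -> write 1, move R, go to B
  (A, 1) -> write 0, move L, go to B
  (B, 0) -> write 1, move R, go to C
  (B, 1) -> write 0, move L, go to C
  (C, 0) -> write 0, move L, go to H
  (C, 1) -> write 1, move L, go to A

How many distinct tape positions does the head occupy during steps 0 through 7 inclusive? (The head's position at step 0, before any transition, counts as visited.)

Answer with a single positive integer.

Answer: 5

Derivation:
Step 1: in state A at pos 1, read 0 -> (A,0)->write 1,move R,goto B. Now: state=B, head=2, tape[-2..3]=010110 (head:     ^)
Step 2: in state B at pos 2, read 1 -> (B,1)->write 0,move L,goto C. Now: state=C, head=1, tape[-2..3]=010100 (head:    ^)
Step 3: in state C at pos 1, read 1 -> (C,1)->write 1,move L,goto A. Now: state=A, head=0, tape[-2..3]=010100 (head:   ^)
Step 4: in state A at pos 0, read 0 -> (A,0)->write 1,move R,goto B. Now: state=B, head=1, tape[-2..3]=011100 (head:    ^)
Step 5: in state B at pos 1, read 1 -> (B,1)->write 0,move L,goto C. Now: state=C, head=0, tape[-2..3]=011000 (head:   ^)
Step 6: in state C at pos 0, read 1 -> (C,1)->write 1,move L,goto A. Now: state=A, head=-1, tape[-2..3]=011000 (head:  ^)
Step 7: in state A at pos -1, read 1 -> (A,1)->write 0,move L,goto B. Now: state=B, head=-2, tape[-3..3]=0001000 (head:  ^)
Head positions at steps 0..7: starting at 1, distinct positions visited = {-2, -1, 0, 1, 2} -> 5 position(s)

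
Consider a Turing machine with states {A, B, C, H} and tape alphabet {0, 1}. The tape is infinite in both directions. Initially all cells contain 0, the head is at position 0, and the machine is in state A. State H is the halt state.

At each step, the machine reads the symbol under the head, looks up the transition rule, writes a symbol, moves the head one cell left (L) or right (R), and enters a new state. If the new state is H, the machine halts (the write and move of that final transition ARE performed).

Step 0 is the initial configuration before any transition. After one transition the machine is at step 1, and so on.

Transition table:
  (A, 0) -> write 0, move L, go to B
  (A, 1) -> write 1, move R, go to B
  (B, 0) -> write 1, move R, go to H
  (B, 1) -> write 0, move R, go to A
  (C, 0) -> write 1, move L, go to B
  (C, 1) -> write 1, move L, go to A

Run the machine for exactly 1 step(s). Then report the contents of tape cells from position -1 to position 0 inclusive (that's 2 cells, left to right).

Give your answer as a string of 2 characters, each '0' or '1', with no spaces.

Answer: 00

Derivation:
Step 1: in state A at pos 0, read 0 -> (A,0)->write 0,move L,goto B. Now: state=B, head=-1, tape[-2..1]=0000 (head:  ^)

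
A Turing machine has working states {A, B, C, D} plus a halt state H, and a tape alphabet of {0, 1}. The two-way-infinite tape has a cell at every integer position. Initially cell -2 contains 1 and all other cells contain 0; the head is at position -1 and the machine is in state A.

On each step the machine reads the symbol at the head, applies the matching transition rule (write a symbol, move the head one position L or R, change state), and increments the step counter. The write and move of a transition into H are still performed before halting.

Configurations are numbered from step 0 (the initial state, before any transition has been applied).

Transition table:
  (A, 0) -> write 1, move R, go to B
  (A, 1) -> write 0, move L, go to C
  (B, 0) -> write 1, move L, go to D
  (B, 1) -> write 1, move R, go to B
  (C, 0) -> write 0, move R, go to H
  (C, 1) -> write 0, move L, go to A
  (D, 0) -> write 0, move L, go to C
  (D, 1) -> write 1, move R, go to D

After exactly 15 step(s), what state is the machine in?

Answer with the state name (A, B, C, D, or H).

Step 1: in state A at pos -1, read 0 -> (A,0)->write 1,move R,goto B. Now: state=B, head=0, tape[-3..1]=01100 (head:    ^)
Step 2: in state B at pos 0, read 0 -> (B,0)->write 1,move L,goto D. Now: state=D, head=-1, tape[-3..1]=01110 (head:   ^)
Step 3: in state D at pos -1, read 1 -> (D,1)->write 1,move R,goto D. Now: state=D, head=0, tape[-3..1]=01110 (head:    ^)
Step 4: in state D at pos 0, read 1 -> (D,1)->write 1,move R,goto D. Now: state=D, head=1, tape[-3..2]=011100 (head:     ^)
Step 5: in state D at pos 1, read 0 -> (D,0)->write 0,move L,goto C. Now: state=C, head=0, tape[-3..2]=011100 (head:    ^)
Step 6: in state C at pos 0, read 1 -> (C,1)->write 0,move L,goto A. Now: state=A, head=-1, tape[-3..2]=011000 (head:   ^)
Step 7: in state A at pos -1, read 1 -> (A,1)->write 0,move L,goto C. Now: state=C, head=-2, tape[-3..2]=010000 (head:  ^)
Step 8: in state C at pos -2, read 1 -> (C,1)->write 0,move L,goto A. Now: state=A, head=-3, tape[-4..2]=0000000 (head:  ^)
Step 9: in state A at pos -3, read 0 -> (A,0)->write 1,move R,goto B. Now: state=B, head=-2, tape[-4..2]=0100000 (head:   ^)
Step 10: in state B at pos -2, read 0 -> (B,0)->write 1,move L,goto D. Now: state=D, head=-3, tape[-4..2]=0110000 (head:  ^)
Step 11: in state D at pos -3, read 1 -> (D,1)->write 1,move R,goto D. Now: state=D, head=-2, tape[-4..2]=0110000 (head:   ^)
Step 12: in state D at pos -2, read 1 -> (D,1)->write 1,move R,goto D. Now: state=D, head=-1, tape[-4..2]=0110000 (head:    ^)
Step 13: in state D at pos -1, read 0 -> (D,0)->write 0,move L,goto C. Now: state=C, head=-2, tape[-4..2]=0110000 (head:   ^)
Step 14: in state C at pos -2, read 1 -> (C,1)->write 0,move L,goto A. Now: state=A, head=-3, tape[-4..2]=0100000 (head:  ^)
Step 15: in state A at pos -3, read 1 -> (A,1)->write 0,move L,goto C. Now: state=C, head=-4, tape[-5..2]=00000000 (head:  ^)

Answer: C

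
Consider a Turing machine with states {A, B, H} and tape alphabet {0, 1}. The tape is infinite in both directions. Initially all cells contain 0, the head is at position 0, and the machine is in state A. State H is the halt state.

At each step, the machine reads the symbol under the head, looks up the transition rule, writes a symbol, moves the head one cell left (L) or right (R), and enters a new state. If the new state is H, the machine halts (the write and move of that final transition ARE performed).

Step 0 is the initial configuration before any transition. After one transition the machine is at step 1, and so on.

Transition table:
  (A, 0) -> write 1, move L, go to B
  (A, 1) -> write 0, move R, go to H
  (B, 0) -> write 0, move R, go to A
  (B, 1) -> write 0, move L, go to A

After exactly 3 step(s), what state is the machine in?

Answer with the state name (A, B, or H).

Answer: H

Derivation:
Step 1: in state A at pos 0, read 0 -> (A,0)->write 1,move L,goto B. Now: state=B, head=-1, tape[-2..1]=0010 (head:  ^)
Step 2: in state B at pos -1, read 0 -> (B,0)->write 0,move R,goto A. Now: state=A, head=0, tape[-2..1]=0010 (head:   ^)
Step 3: in state A at pos 0, read 1 -> (A,1)->write 0,move R,goto H. Now: state=H, head=1, tape[-2..2]=00000 (head:    ^)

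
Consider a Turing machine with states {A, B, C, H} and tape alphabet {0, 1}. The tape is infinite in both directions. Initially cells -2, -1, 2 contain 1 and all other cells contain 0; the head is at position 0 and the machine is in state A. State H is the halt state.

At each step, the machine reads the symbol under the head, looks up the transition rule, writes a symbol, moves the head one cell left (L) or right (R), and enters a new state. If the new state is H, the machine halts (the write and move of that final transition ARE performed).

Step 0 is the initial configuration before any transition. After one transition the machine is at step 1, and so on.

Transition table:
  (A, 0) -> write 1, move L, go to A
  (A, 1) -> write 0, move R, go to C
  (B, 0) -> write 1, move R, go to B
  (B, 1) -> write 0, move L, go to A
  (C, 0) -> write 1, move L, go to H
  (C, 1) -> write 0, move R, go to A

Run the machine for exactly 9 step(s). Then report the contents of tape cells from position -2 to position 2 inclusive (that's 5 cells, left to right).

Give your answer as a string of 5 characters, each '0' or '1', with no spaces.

Answer: 00011

Derivation:
Step 1: in state A at pos 0, read 0 -> (A,0)->write 1,move L,goto A. Now: state=A, head=-1, tape[-3..3]=0111010 (head:   ^)
Step 2: in state A at pos -1, read 1 -> (A,1)->write 0,move R,goto C. Now: state=C, head=0, tape[-3..3]=0101010 (head:    ^)
Step 3: in state C at pos 0, read 1 -> (C,1)->write 0,move R,goto A. Now: state=A, head=1, tape[-3..3]=0100010 (head:     ^)
Step 4: in state A at pos 1, read 0 -> (A,0)->write 1,move L,goto A. Now: state=A, head=0, tape[-3..3]=0100110 (head:    ^)
Step 5: in state A at pos 0, read 0 -> (A,0)->write 1,move L,goto A. Now: state=A, head=-1, tape[-3..3]=0101110 (head:   ^)
Step 6: in state A at pos -1, read 0 -> (A,0)->write 1,move L,goto A. Now: state=A, head=-2, tape[-3..3]=0111110 (head:  ^)
Step 7: in state A at pos -2, read 1 -> (A,1)->write 0,move R,goto C. Now: state=C, head=-1, tape[-3..3]=0011110 (head:   ^)
Step 8: in state C at pos -1, read 1 -> (C,1)->write 0,move R,goto A. Now: state=A, head=0, tape[-3..3]=0001110 (head:    ^)
Step 9: in state A at pos 0, read 1 -> (A,1)->write 0,move R,goto C. Now: state=C, head=1, tape[-3..3]=0000110 (head:     ^)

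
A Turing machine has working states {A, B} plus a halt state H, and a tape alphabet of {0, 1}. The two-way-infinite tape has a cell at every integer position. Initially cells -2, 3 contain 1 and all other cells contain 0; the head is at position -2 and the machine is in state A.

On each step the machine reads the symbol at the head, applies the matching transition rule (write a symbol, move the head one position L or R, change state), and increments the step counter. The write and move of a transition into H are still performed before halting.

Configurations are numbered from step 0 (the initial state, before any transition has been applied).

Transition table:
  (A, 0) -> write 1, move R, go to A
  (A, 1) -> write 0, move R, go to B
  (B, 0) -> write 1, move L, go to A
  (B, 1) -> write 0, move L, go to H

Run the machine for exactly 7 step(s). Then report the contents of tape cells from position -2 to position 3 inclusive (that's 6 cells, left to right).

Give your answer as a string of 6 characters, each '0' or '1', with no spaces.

Answer: 110001

Derivation:
Step 1: in state A at pos -2, read 1 -> (A,1)->write 0,move R,goto B. Now: state=B, head=-1, tape[-3..4]=00000010 (head:   ^)
Step 2: in state B at pos -1, read 0 -> (B,0)->write 1,move L,goto A. Now: state=A, head=-2, tape[-3..4]=00100010 (head:  ^)
Step 3: in state A at pos -2, read 0 -> (A,0)->write 1,move R,goto A. Now: state=A, head=-1, tape[-3..4]=01100010 (head:   ^)
Step 4: in state A at pos -1, read 1 -> (A,1)->write 0,move R,goto B. Now: state=B, head=0, tape[-3..4]=01000010 (head:    ^)
Step 5: in state B at pos 0, read 0 -> (B,0)->write 1,move L,goto A. Now: state=A, head=-1, tape[-3..4]=01010010 (head:   ^)
Step 6: in state A at pos -1, read 0 -> (A,0)->write 1,move R,goto A. Now: state=A, head=0, tape[-3..4]=01110010 (head:    ^)
Step 7: in state A at pos 0, read 1 -> (A,1)->write 0,move R,goto B. Now: state=B, head=1, tape[-3..4]=01100010 (head:     ^)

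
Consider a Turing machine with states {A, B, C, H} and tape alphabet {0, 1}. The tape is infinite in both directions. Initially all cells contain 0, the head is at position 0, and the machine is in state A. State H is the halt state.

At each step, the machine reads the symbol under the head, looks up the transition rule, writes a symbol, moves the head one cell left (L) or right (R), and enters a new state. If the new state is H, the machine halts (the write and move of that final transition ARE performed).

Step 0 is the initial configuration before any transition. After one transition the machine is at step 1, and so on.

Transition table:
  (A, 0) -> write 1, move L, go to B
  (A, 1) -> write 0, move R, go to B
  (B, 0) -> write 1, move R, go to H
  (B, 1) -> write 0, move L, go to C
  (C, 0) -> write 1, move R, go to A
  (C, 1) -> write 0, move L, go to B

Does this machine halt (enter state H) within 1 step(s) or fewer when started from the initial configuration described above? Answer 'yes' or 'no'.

Answer: no

Derivation:
Step 1: in state A at pos 0, read 0 -> (A,0)->write 1,move L,goto B. Now: state=B, head=-1, tape[-2..1]=0010 (head:  ^)
After 1 step(s): state = B (not H) -> not halted within 1 -> no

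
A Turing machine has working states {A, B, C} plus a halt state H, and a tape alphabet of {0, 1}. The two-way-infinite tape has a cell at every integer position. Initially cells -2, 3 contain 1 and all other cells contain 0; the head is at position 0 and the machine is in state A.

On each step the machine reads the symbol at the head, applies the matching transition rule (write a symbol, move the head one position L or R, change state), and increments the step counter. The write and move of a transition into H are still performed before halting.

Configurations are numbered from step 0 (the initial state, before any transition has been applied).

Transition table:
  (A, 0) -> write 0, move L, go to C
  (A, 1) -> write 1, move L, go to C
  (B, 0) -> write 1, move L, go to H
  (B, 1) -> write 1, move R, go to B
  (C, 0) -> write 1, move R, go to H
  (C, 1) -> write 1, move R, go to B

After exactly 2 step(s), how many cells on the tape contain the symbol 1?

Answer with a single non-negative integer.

Answer: 3

Derivation:
Step 1: in state A at pos 0, read 0 -> (A,0)->write 0,move L,goto C. Now: state=C, head=-1, tape[-3..4]=01000010 (head:   ^)
Step 2: in state C at pos -1, read 0 -> (C,0)->write 1,move R,goto H. Now: state=H, head=0, tape[-3..4]=01100010 (head:    ^)
Cells containing 1 after step 2: {-2, -1, 3} -> 3 cell(s)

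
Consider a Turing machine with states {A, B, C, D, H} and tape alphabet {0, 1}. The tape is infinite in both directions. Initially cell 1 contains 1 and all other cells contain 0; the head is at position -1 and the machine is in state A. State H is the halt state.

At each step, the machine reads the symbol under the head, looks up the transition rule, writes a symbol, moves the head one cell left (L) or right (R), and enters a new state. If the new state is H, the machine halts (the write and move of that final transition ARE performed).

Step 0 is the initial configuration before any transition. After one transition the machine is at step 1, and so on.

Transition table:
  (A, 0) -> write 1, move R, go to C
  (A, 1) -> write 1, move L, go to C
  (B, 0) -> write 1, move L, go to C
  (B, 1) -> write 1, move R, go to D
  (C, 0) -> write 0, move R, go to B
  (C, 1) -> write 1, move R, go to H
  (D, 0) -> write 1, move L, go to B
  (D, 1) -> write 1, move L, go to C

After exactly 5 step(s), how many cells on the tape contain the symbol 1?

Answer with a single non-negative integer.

Step 1: in state A at pos -1, read 0 -> (A,0)->write 1,move R,goto C. Now: state=C, head=0, tape[-2..2]=01010 (head:   ^)
Step 2: in state C at pos 0, read 0 -> (C,0)->write 0,move R,goto B. Now: state=B, head=1, tape[-2..2]=01010 (head:    ^)
Step 3: in state B at pos 1, read 1 -> (B,1)->write 1,move R,goto D. Now: state=D, head=2, tape[-2..3]=010100 (head:     ^)
Step 4: in state D at pos 2, read 0 -> (D,0)->write 1,move L,goto B. Now: state=B, head=1, tape[-2..3]=010110 (head:    ^)
Step 5: in state B at pos 1, read 1 -> (B,1)->write 1,move R,goto D. Now: state=D, head=2, tape[-2..3]=010110 (head:     ^)
Cells containing 1 after step 5: {-1, 1, 2} -> 3 cell(s)

Answer: 3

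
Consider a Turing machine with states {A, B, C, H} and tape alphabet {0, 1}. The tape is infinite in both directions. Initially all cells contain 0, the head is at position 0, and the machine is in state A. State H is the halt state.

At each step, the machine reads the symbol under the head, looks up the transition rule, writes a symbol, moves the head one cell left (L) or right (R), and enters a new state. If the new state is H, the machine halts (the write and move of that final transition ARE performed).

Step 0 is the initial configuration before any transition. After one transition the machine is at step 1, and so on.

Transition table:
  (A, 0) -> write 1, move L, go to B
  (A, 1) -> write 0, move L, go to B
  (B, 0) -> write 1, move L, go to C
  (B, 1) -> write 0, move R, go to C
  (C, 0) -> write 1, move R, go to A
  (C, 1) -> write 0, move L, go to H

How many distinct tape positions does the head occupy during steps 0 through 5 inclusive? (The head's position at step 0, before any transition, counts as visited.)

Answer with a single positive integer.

Step 1: in state A at pos 0, read 0 -> (A,0)->write 1,move L,goto B. Now: state=B, head=-1, tape[-2..1]=0010 (head:  ^)
Step 2: in state B at pos -1, read 0 -> (B,0)->write 1,move L,goto C. Now: state=C, head=-2, tape[-3..1]=00110 (head:  ^)
Step 3: in state C at pos -2, read 0 -> (C,0)->write 1,move R,goto A. Now: state=A, head=-1, tape[-3..1]=01110 (head:   ^)
Step 4: in state A at pos -1, read 1 -> (A,1)->write 0,move L,goto B. Now: state=B, head=-2, tape[-3..1]=01010 (head:  ^)
Step 5: in state B at pos -2, read 1 -> (B,1)->write 0,move R,goto C. Now: state=C, head=-1, tape[-3..1]=00010 (head:   ^)
Head positions at steps 0..5: starting at 0, distinct positions visited = {-2, -1, 0} -> 3 position(s)

Answer: 3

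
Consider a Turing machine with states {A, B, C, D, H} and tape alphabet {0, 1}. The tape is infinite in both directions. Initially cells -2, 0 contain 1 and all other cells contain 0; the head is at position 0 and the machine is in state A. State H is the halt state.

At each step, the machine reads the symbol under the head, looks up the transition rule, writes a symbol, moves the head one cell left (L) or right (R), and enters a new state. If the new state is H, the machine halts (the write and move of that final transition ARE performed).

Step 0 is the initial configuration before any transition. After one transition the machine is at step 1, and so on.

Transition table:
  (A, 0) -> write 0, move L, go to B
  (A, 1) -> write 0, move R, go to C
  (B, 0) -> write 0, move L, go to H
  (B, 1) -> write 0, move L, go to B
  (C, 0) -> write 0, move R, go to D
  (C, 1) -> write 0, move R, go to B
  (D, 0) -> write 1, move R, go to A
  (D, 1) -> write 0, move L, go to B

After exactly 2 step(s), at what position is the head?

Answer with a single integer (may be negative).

Step 1: in state A at pos 0, read 1 -> (A,1)->write 0,move R,goto C. Now: state=C, head=1, tape[-3..2]=010000 (head:     ^)
Step 2: in state C at pos 1, read 0 -> (C,0)->write 0,move R,goto D. Now: state=D, head=2, tape[-3..3]=0100000 (head:      ^)

Answer: 2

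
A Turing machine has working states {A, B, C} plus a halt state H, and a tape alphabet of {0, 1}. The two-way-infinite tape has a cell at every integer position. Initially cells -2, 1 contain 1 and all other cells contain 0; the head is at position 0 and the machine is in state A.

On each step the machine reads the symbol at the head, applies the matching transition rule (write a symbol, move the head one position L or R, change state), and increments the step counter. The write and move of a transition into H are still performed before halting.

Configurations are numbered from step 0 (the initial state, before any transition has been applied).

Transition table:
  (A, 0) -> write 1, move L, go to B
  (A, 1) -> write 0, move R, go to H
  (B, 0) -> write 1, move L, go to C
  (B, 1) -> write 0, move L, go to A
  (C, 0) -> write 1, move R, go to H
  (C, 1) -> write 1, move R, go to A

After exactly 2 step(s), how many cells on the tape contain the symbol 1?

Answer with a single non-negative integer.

Step 1: in state A at pos 0, read 0 -> (A,0)->write 1,move L,goto B. Now: state=B, head=-1, tape[-3..2]=010110 (head:   ^)
Step 2: in state B at pos -1, read 0 -> (B,0)->write 1,move L,goto C. Now: state=C, head=-2, tape[-3..2]=011110 (head:  ^)
Cells containing 1 after step 2: {-2, -1, 0, 1} -> 4 cell(s)

Answer: 4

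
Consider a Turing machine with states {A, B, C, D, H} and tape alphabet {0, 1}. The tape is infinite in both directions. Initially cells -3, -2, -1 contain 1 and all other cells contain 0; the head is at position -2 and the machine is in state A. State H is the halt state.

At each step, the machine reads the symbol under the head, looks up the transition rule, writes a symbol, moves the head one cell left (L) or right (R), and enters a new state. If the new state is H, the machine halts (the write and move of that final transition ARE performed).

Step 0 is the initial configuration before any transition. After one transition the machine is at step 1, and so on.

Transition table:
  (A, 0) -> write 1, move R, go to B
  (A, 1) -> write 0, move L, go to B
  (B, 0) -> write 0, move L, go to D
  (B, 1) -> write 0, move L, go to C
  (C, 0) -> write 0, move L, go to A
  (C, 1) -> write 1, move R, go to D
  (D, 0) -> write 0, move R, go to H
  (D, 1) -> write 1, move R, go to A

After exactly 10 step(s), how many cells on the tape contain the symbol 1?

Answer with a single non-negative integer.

Answer: 4

Derivation:
Step 1: in state A at pos -2, read 1 -> (A,1)->write 0,move L,goto B. Now: state=B, head=-3, tape[-4..0]=01010 (head:  ^)
Step 2: in state B at pos -3, read 1 -> (B,1)->write 0,move L,goto C. Now: state=C, head=-4, tape[-5..0]=000010 (head:  ^)
Step 3: in state C at pos -4, read 0 -> (C,0)->write 0,move L,goto A. Now: state=A, head=-5, tape[-6..0]=0000010 (head:  ^)
Step 4: in state A at pos -5, read 0 -> (A,0)->write 1,move R,goto B. Now: state=B, head=-4, tape[-6..0]=0100010 (head:   ^)
Step 5: in state B at pos -4, read 0 -> (B,0)->write 0,move L,goto D. Now: state=D, head=-5, tape[-6..0]=0100010 (head:  ^)
Step 6: in state D at pos -5, read 1 -> (D,1)->write 1,move R,goto A. Now: state=A, head=-4, tape[-6..0]=0100010 (head:   ^)
Step 7: in state A at pos -4, read 0 -> (A,0)->write 1,move R,goto B. Now: state=B, head=-3, tape[-6..0]=0110010 (head:    ^)
Step 8: in state B at pos -3, read 0 -> (B,0)->write 0,move L,goto D. Now: state=D, head=-4, tape[-6..0]=0110010 (head:   ^)
Step 9: in state D at pos -4, read 1 -> (D,1)->write 1,move R,goto A. Now: state=A, head=-3, tape[-6..0]=0110010 (head:    ^)
Step 10: in state A at pos -3, read 0 -> (A,0)->write 1,move R,goto B. Now: state=B, head=-2, tape[-6..0]=0111010 (head:     ^)
Cells containing 1 after step 10: {-5, -4, -3, -1} -> 4 cell(s)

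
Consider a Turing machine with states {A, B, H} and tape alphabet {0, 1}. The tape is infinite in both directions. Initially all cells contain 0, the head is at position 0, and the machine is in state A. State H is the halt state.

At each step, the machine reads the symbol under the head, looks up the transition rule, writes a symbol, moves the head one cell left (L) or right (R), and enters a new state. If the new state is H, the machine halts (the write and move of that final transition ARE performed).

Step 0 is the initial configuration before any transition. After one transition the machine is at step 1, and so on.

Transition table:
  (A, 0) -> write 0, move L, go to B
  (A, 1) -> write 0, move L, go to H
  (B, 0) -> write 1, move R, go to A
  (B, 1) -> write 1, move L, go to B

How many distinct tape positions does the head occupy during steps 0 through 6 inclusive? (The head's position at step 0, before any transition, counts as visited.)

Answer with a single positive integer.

Step 1: in state A at pos 0, read 0 -> (A,0)->write 0,move L,goto B. Now: state=B, head=-1, tape[-2..1]=0000 (head:  ^)
Step 2: in state B at pos -1, read 0 -> (B,0)->write 1,move R,goto A. Now: state=A, head=0, tape[-2..1]=0100 (head:   ^)
Step 3: in state A at pos 0, read 0 -> (A,0)->write 0,move L,goto B. Now: state=B, head=-1, tape[-2..1]=0100 (head:  ^)
Step 4: in state B at pos -1, read 1 -> (B,1)->write 1,move L,goto B. Now: state=B, head=-2, tape[-3..1]=00100 (head:  ^)
Step 5: in state B at pos -2, read 0 -> (B,0)->write 1,move R,goto A. Now: state=A, head=-1, tape[-3..1]=01100 (head:   ^)
Step 6: in state A at pos -1, read 1 -> (A,1)->write 0,move L,goto H. Now: state=H, head=-2, tape[-3..1]=01000 (head:  ^)
Head positions at steps 0..6: starting at 0, distinct positions visited = {-2, -1, 0} -> 3 position(s)

Answer: 3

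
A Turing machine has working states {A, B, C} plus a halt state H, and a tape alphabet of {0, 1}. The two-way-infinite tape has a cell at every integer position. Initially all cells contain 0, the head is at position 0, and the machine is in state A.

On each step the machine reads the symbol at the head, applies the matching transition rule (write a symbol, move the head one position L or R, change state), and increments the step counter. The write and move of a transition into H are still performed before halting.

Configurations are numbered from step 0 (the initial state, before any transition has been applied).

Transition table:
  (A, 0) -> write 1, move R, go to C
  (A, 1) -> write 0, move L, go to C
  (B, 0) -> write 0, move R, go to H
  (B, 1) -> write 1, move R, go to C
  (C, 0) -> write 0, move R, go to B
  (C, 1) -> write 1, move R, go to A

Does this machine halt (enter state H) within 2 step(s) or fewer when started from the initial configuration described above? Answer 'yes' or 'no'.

Step 1: in state A at pos 0, read 0 -> (A,0)->write 1,move R,goto C. Now: state=C, head=1, tape[-1..2]=0100 (head:   ^)
Step 2: in state C at pos 1, read 0 -> (C,0)->write 0,move R,goto B. Now: state=B, head=2, tape[-1..3]=01000 (head:    ^)
After 2 step(s): state = B (not H) -> not halted within 2 -> no

Answer: no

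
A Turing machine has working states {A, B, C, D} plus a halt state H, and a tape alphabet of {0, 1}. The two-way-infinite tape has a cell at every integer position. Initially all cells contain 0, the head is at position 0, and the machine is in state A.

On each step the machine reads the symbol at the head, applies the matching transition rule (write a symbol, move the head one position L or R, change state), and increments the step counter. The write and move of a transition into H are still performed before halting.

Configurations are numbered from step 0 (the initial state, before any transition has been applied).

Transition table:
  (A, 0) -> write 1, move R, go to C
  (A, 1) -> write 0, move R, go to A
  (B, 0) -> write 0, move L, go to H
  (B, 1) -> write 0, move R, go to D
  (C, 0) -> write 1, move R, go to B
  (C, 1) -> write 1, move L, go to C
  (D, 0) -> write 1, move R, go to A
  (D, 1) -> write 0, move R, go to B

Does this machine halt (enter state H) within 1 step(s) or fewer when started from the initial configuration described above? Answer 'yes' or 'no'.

Step 1: in state A at pos 0, read 0 -> (A,0)->write 1,move R,goto C. Now: state=C, head=1, tape[-1..2]=0100 (head:   ^)
After 1 step(s): state = C (not H) -> not halted within 1 -> no

Answer: no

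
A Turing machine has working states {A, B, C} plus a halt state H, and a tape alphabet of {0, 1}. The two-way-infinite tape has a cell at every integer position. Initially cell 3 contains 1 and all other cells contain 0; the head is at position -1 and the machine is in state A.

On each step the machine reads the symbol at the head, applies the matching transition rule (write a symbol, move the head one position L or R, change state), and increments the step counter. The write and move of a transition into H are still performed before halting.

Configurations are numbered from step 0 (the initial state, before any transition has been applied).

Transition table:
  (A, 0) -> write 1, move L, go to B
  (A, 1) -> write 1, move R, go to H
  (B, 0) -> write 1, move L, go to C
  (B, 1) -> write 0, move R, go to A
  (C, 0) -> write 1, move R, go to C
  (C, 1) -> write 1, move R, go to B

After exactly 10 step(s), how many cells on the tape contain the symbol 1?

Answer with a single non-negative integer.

Answer: 4

Derivation:
Step 1: in state A at pos -1, read 0 -> (A,0)->write 1,move L,goto B. Now: state=B, head=-2, tape[-3..4]=00100010 (head:  ^)
Step 2: in state B at pos -2, read 0 -> (B,0)->write 1,move L,goto C. Now: state=C, head=-3, tape[-4..4]=001100010 (head:  ^)
Step 3: in state C at pos -3, read 0 -> (C,0)->write 1,move R,goto C. Now: state=C, head=-2, tape[-4..4]=011100010 (head:   ^)
Step 4: in state C at pos -2, read 1 -> (C,1)->write 1,move R,goto B. Now: state=B, head=-1, tape[-4..4]=011100010 (head:    ^)
Step 5: in state B at pos -1, read 1 -> (B,1)->write 0,move R,goto A. Now: state=A, head=0, tape[-4..4]=011000010 (head:     ^)
Step 6: in state A at pos 0, read 0 -> (A,0)->write 1,move L,goto B. Now: state=B, head=-1, tape[-4..4]=011010010 (head:    ^)
Step 7: in state B at pos -1, read 0 -> (B,0)->write 1,move L,goto C. Now: state=C, head=-2, tape[-4..4]=011110010 (head:   ^)
Step 8: in state C at pos -2, read 1 -> (C,1)->write 1,move R,goto B. Now: state=B, head=-1, tape[-4..4]=011110010 (head:    ^)
Step 9: in state B at pos -1, read 1 -> (B,1)->write 0,move R,goto A. Now: state=A, head=0, tape[-4..4]=011010010 (head:     ^)
Step 10: in state A at pos 0, read 1 -> (A,1)->write 1,move R,goto H. Now: state=H, head=1, tape[-4..4]=011010010 (head:      ^)
Cells containing 1 after step 10: {-3, -2, 0, 3} -> 4 cell(s)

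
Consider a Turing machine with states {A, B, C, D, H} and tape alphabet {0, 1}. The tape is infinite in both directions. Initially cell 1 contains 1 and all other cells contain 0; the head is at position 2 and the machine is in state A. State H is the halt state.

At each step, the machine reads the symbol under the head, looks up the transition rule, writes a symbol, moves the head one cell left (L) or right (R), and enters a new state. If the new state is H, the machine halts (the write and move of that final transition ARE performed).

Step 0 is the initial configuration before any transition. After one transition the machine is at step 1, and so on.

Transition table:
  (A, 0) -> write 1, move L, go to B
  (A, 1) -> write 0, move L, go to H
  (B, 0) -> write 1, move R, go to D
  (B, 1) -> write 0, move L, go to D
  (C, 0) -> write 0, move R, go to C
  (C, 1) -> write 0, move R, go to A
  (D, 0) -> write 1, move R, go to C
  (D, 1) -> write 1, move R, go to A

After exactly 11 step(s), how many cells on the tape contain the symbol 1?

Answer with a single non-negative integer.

Step 1: in state A at pos 2, read 0 -> (A,0)->write 1,move L,goto B. Now: state=B, head=1, tape[0..3]=0110 (head:  ^)
Step 2: in state B at pos 1, read 1 -> (B,1)->write 0,move L,goto D. Now: state=D, head=0, tape[-1..3]=00010 (head:  ^)
Step 3: in state D at pos 0, read 0 -> (D,0)->write 1,move R,goto C. Now: state=C, head=1, tape[-1..3]=01010 (head:   ^)
Step 4: in state C at pos 1, read 0 -> (C,0)->write 0,move R,goto C. Now: state=C, head=2, tape[-1..3]=01010 (head:    ^)
Step 5: in state C at pos 2, read 1 -> (C,1)->write 0,move R,goto A. Now: state=A, head=3, tape[-1..4]=010000 (head:     ^)
Step 6: in state A at pos 3, read 0 -> (A,0)->write 1,move L,goto B. Now: state=B, head=2, tape[-1..4]=010010 (head:    ^)
Step 7: in state B at pos 2, read 0 -> (B,0)->write 1,move R,goto D. Now: state=D, head=3, tape[-1..4]=010110 (head:     ^)
Step 8: in state D at pos 3, read 1 -> (D,1)->write 1,move R,goto A. Now: state=A, head=4, tape[-1..5]=0101100 (head:      ^)
Step 9: in state A at pos 4, read 0 -> (A,0)->write 1,move L,goto B. Now: state=B, head=3, tape[-1..5]=0101110 (head:     ^)
Step 10: in state B at pos 3, read 1 -> (B,1)->write 0,move L,goto D. Now: state=D, head=2, tape[-1..5]=0101010 (head:    ^)
Step 11: in state D at pos 2, read 1 -> (D,1)->write 1,move R,goto A. Now: state=A, head=3, tape[-1..5]=0101010 (head:     ^)
Cells containing 1 after step 11: {0, 2, 4} -> 3 cell(s)

Answer: 3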